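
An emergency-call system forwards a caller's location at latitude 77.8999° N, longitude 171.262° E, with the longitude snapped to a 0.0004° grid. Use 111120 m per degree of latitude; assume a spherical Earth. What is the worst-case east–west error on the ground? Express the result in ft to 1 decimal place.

15.3 ft

With a 0.0004° grid the true value lies within half a step, ±0.0004°/2 = ±0.0002°, of the stored one.
At latitude 77.8999° a degree of longitude spans 111120 m × cos 77.8999° = 111120 × 0.2096 ≈ 23293 m.
So at most 0.0002° × 23293 ≈ 4.6586 m east–west.
In feet: 4.6586 m ÷ 0.3048 ≈ 15.284 ft.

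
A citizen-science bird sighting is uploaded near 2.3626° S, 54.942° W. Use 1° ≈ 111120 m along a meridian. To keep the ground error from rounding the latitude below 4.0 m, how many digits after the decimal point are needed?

One degree of latitude covers 111120 m.
Rounding to N decimal places gives at most 0.5 × 10⁻ᴺ degrees of error, i.e. 0.5 × 10⁻ᴺ × 111120 m.
Setting 55560 × 10⁻ᴺ ≤ 4.0 gives 10ᴺ ≥ 1.389e+04, i.e. N ≥ 4.14.
N = 4 would give 5.56 m (too coarse); N = 5 gives 0.556 m ≤ 4.0 m.

5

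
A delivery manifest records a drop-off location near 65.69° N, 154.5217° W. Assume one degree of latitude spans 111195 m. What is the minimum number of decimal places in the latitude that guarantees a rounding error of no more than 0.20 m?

One degree of latitude covers 111195 m.
N decimal places → at most half a unit in the last place, 0.5 × 10⁻ᴺ° = 111195/2 × 10⁻ᴺ m.
Need 0.5 × 111195 × 10⁻ᴺ ≤ 0.20 → 10⁻ᴺ ≤ 3.597e-06, so N ≥ 5.44.
So 6 decimal places suffice (0.0556 m); 5 would allow up to 0.556 m.

6 decimal places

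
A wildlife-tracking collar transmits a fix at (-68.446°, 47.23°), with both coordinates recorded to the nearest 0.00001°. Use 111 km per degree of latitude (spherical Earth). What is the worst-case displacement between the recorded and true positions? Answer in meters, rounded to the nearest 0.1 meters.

Rounding to 5 decimal places leaves each coordinate within ±5e-06° of the true value.
Latitude error → 5e-06 × 111000 = 0.555 m along the meridian.
E–W at 68.446°: 5e-06° × 111000 × cos 68.446° = 5e-06 × 111000 × 0.3674 ≈ 0.203895 m.
Combining orthogonally: (0.555² + 0.203895²)^½ ≈ 0.591268 m.

0.6 meters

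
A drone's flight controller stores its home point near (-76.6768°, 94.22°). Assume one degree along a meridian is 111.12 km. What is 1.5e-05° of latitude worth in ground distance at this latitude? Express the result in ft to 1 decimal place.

5.5 ft

1.5e-05° × 111120 m/° = 1.6668 m.
Converting: 1.6668 m × 3.2808 ft/m ≈ 5.4685 ft.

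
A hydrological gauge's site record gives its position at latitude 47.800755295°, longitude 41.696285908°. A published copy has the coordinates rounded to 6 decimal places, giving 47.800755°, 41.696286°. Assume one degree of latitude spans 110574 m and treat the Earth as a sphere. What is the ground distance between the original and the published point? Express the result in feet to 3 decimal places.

0.109 feet

The latitude changed by +0.000000295° and the longitude by -0.000000092°.
N–S: 0.000000295° × 110574 m/° = 0.0326193 m.
E–W at 47.8008°: -0.000000092° × 110574 × cos 47.8008° = -0.000000092 × 110574 × 0.6717 ≈ -0.00683319 m.
Distance: √(0.0326193² + 0.00683319²) ≈ 0.0333274 m.
In feet: 0.0333274 m ÷ 0.3048 ≈ 0.10934 ft.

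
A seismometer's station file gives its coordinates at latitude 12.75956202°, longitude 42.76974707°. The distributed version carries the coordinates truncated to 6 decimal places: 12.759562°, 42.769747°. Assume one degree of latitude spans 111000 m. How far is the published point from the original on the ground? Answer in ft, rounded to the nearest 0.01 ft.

Δlat = 12.75956202 − 12.759562 = +0.00000002°; Δlon = 42.76974707 − 42.769747 = +0.00000007°.
North–south shift: 0.00000002 × 111000 = 0.00222 m.
E–W at 12.7596°: 0.00000007° × 111000 × cos 12.7596° = 0.00000007 × 111000 × 0.9753 ≈ 0.00757812 m.
Distance: √(0.00222² + 0.00757812²) ≈ 0.0078966 m.
Converting: 0.0078966 m × 3.2808 ft/m ≈ 0.025907 ft.

0.03 ft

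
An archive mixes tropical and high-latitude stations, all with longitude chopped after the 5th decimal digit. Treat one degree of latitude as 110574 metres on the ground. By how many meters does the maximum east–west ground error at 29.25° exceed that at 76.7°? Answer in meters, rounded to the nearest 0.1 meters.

Truncating at 5 decimal places can drop up to a full unit in the last place, so the longitude may be off by as much as 1e-05°.
At 29.25°: 1e-05° × 110574 × cos 29.25° = 1e-05 × 110574 × 0.8725 ≈ 0.96475 m.
Error at 76.7° = 1e-05° × 110574 × cos 76.7° ≈ 1.1057 × 0.2300 = 0.25438 m.
So the lower-latitude error exceeds the higher by 0.96475 − 0.25438 = 0.71038 m.

0.7 meters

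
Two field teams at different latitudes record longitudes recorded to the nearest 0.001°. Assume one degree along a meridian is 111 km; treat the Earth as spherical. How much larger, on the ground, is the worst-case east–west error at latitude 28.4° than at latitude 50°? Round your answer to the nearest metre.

Rounding to 3 decimal places leaves the longitude within ±0.0005° of the true value.
At 28.4°: 0.0005° × 111000 × cos 28.4° = 0.0005 × 111000 × 0.8796 ≈ 48.82 m.
Error at 50° = 0.0005° × 111000 × cos 50° ≈ 55.5 × 0.6428 = 35.675 m.
Difference: 48.82 − 35.675 = 13.146 m.

13 metres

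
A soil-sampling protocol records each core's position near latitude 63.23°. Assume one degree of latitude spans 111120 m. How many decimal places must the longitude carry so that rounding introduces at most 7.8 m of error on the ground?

4 decimal places

At 63.23° one degree of longitude covers 111120 × cos 63.23° ≈ 111120 × 0.4504 ≈ 50049.6 m.
N decimal places → at most half a unit in the last place, 0.5 × 10⁻ᴺ° = 50049.6/2 × 10⁻ᴺ m.
Need 0.5 × 50049.6 × 10⁻ᴺ ≤ 7.8 → 10⁻ᴺ ≤ 3.117e-04, so N ≥ 3.51.
At 3 places the error can reach 25 m, but 4 places keeps it to 2.5 m.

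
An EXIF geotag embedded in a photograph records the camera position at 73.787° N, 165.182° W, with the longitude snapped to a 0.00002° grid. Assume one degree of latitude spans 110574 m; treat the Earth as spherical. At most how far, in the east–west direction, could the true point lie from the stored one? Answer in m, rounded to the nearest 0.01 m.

0.31 m

With a 0.00002° grid the true value lies within half a step, ±0.00002°/2 = ±1e-05°, of the stored one.
Parallels shrink by cos φ, so at 73.787° a degree of longitude is 110574 × 0.2792 ≈ 30873.3 m.
East–west error: 1e-05° × 30873.3 m/° ≈ 0.308733 m.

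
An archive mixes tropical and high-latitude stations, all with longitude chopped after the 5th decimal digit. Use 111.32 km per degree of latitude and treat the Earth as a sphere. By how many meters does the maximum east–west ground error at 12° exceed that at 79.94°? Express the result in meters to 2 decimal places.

Truncating at 5 decimal places can drop up to a full unit in the last place, so the longitude may be off by as much as 1e-05°.
At 12°: 1e-05° × 111320 × cos 12° = 1e-05 × 111320 × 0.9781 ≈ 1.0889 m.
At 79.94°: 1e-05° × 111320 × cos 79.94° = 1e-05 × 111320 × 0.1747 ≈ 0.19445 m.
So the lower-latitude error exceeds the higher by 1.0889 − 0.19445 = 0.89442 m.

0.89 meters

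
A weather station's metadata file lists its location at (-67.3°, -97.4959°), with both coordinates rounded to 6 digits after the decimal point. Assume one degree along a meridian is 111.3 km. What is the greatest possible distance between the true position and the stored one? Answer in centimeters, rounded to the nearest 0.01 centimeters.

Rounding to 6 decimal places leaves each coordinate within ±5e-07° of the true value.
Latitude error → 5e-07 × 111300 = 0.05565 m along the meridian.
Longitude error → 5e-07 × 111300 × cos 67.3° = 5e-07 × 111300 × 0.3859 ≈ 0.0214757 m.
Combining orthogonally: (0.05565² + 0.0214757²)^½ ≈ 0.05965 m.
That is 0.05965 m = 5.965 cm.

5.97 centimeters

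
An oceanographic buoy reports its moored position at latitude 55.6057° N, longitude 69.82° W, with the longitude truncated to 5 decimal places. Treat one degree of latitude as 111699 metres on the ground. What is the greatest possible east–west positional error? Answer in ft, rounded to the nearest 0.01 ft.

2.07 ft

Truncating at 5 decimal places can drop up to a full unit in the last place, so the longitude may be off by as much as 1e-05°.
At latitude 55.6057° a degree of longitude spans 111699 m × cos 55.6057° = 111699 × 0.5649 ≈ 63097.1 m.
So at most 1e-05° × 63097.1 ≈ 0.630971 m east–west.
In feet: 0.630971 m ÷ 0.3048 ≈ 2.0701 ft.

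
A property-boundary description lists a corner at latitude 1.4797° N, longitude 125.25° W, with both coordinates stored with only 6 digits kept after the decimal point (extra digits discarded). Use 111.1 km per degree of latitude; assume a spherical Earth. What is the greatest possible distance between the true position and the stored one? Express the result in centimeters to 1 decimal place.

15.7 centimeters

Truncating at 6 decimal places can drop up to a full unit in the last place, so each coordinate may be off by as much as 1e-06°.
North–south component: 1e-06° × 111100 = 0.1111 m.
East–west component at 1.4797°: 1e-06° × 111100 × cos 1.4797° ≈ 1e-06 × 111063 ≈ 0.111063 m.
Worst case both components are at the extreme and orthogonal: √(0.1111² + 0.111063²) ≈ 0.157093 m.
That is 0.157093 m = 15.709 cm.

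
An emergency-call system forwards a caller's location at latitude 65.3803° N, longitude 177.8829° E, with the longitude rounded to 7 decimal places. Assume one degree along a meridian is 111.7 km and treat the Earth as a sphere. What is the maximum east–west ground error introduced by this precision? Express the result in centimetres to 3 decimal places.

Rounding to 7 decimal places leaves the longitude within ±5e-08° of the true value.
Parallels shrink by cos φ, so at 65.3803° a degree of longitude is 111700 × 0.4166 ≈ 46533.5 m.
So at most 5e-08° × 46533.5 ≈ 0.00232667 m east–west.
That is 0.00232667 m = 0.23267 cm.

0.233 centimetres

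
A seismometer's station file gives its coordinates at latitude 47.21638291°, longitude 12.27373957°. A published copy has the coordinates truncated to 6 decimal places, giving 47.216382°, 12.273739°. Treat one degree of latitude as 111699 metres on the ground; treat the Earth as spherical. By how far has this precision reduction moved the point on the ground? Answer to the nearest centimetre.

The latitude changed by +0.00000091° and the longitude by +0.00000057°.
N–S: 0.00000091° × 111699 m/° = 0.101646 m.
East–west at this latitude: 0.00000057° × 111699 × cos 47.2164° ≈ 0.00000057 × 75869.5 = 0.0432456 m.
Combined displacement = (0.101646² + 0.0432456²)^½ ≈ 0.110463 m.
That is 0.110463 m = 11.046 cm.

11 centimetres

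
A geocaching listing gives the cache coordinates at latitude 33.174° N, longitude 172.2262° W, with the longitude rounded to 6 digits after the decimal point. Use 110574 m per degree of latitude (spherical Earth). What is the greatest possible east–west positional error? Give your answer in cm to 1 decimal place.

4.6 cm

Rounding to 6 decimal places leaves the longitude within ±5e-07° of the true value.
Parallels shrink by cos φ, so at 33.174° a degree of longitude is 110574 × 0.8370 ≈ 92551.8 m.
Maximum E–W displacement: 5e-07 × 92551.8 = 0.0462759 m.
That is 0.0462759 m = 4.6276 cm.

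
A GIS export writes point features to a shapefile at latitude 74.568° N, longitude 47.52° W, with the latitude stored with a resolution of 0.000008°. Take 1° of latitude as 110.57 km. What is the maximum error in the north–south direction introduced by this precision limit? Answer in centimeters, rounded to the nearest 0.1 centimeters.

44.2 centimeters

With a 0.000008° grid the true value lies within half a step, ±0.000008°/2 = ±4e-06°, of the stored one.
Along the meridian that is 4e-06° × 110570 m/° = 0.44228 m.
That is 0.44228 m = 44.228 cm.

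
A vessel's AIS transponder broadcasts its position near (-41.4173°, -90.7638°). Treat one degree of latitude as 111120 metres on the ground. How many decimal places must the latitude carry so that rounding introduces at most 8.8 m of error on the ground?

4 decimal places

One degree of latitude covers 111120 m.
N decimal places → at most half a unit in the last place, 0.5 × 10⁻ᴺ° = 111120/2 × 10⁻ᴺ m.
Need 0.5 × 111120 × 10⁻ᴺ ≤ 8.8 → 10⁻ᴺ ≤ 1.584e-04, so N ≥ 3.80.
So 4 decimal places suffice (5.56 m); 3 would allow up to 55.6 m.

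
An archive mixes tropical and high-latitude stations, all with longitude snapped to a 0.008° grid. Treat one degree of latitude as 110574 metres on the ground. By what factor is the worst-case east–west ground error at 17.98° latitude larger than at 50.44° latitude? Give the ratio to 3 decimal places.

With a 0.008° grid the true value lies within half a step, ±0.008°/2 = ±0.004°, of the stored one.
At 17.98°: 0.004° × 110574 × cos 17.98° = 0.004 × 110574 × 0.9512 ≈ 420.7 m.
Error at 50.44° = 0.004° × 110574 × cos 50.44° ≈ 442.3 × 0.6369 = 281.69 m.
Ratio: 420.7 / 281.69 = cos 17.98° / cos 50.44° ≈ 1.4935.

1.493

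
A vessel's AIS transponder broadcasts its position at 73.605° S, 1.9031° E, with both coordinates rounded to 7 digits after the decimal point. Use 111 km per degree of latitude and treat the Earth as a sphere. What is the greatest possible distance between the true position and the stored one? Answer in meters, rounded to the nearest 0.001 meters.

0.006 meters

Rounding to 7 decimal places leaves each coordinate within ±5e-08° of the true value.
Latitude error → 5e-08 × 111000 = 0.00555 m along the meridian.
Longitude error → 5e-08 × 111000 × cos 73.605° = 5e-08 × 111000 × 0.2823 ≈ 0.00156653 m.
The two errors are perpendicular, so the maximum displacement is √(0.00555² + 0.00156653²) ≈ 0.00576685 m.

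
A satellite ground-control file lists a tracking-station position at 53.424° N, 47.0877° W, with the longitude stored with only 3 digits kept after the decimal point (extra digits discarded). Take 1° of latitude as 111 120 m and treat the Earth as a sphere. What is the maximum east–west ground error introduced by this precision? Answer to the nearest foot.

217 feet

Truncating at 3 decimal places can drop up to a full unit in the last place, so the longitude may be off by as much as 0.001°.
One degree of longitude at 53.424° is 111120 × cos 53.424° ≈ 111120 × 0.5959 = 66215.1 m.
Maximum E–W displacement: 0.001 × 66215.1 = 66.2151 m.
In feet: 66.2151 m ÷ 0.3048 ≈ 217.24 ft.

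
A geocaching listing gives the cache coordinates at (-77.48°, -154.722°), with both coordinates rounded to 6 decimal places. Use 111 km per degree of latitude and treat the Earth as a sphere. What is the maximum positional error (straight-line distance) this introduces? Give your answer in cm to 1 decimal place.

Rounding to 6 decimal places leaves each coordinate within ±5e-07° of the true value.
North–south component: 5e-07° × 111000 = 0.0555 m.
East–west component at 77.48°: 5e-07° × 111000 × cos 77.48° ≈ 5e-07 × 24062.6 ≈ 0.0120313 m.
Worst case both components are at the extreme and orthogonal: √(0.0555² + 0.0120313²) ≈ 0.0567891 m.
That is 0.0567891 m = 5.6789 cm.

5.7 cm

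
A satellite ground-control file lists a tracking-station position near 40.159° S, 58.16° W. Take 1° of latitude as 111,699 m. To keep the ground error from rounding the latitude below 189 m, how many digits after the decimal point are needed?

3 decimal places

One degree of latitude covers 111699 m.
With N decimal places the half-ulp bound is 0.5·10⁻ᴺ°, or 0.5·10⁻ᴺ × 111699 m on the ground.
Need 0.5 × 111699 × 10⁻ᴺ ≤ 189 → 10⁻ᴺ ≤ 3.384e-03, so N ≥ 2.47.
So 3 decimal places suffice (55.8 m); 2 would allow up to 558 m.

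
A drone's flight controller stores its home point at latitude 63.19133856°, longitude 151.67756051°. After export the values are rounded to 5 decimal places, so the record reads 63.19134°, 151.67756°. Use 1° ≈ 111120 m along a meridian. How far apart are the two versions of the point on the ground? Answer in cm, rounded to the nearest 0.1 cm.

16.2 cm

Δlat = 63.19133856 − 63.19134 = -0.00000144°; Δlon = 151.67756051 − 151.67756 = +0.00000051°.
North–south shift: -0.00000144 × 111120 = -0.160013 m.
East–west at this latitude: 0.00000051° × 111120 × cos 63.1913° ≈ 0.00000051 × 50116.5 = 0.0255594 m.
Distance: √(0.160013² + 0.0255594²) ≈ 0.162041 m.
That is 0.162041 m = 16.204 cm.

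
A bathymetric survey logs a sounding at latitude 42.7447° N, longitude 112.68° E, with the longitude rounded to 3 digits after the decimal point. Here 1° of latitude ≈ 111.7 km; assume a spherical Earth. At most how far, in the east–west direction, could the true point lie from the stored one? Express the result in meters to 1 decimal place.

Rounding to 3 decimal places leaves the longitude within ±0.0005° of the true value.
One degree of longitude at 42.7447° is 111700 × cos 42.7447° ≈ 111700 × 0.7344 = 82030.8 m.
East–west error: 0.0005° × 82030.8 m/° ≈ 41.0154 m.

41.0 meters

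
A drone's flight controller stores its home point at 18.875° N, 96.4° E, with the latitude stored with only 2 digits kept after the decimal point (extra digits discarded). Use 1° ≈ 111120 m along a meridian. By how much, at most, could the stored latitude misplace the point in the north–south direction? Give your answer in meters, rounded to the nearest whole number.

1111 meters

Truncating at 2 decimal places can drop up to a full unit in the last place, so the latitude may be off by as much as 0.01°.
North–south distance: 0.01° × 111120 m/° = 1111.2 m.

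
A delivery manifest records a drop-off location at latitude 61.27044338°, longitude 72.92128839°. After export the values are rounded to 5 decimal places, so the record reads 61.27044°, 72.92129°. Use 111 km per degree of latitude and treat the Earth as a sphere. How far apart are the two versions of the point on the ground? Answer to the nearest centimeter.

38 centimeters

The latitude changed by +0.00000338° and the longitude by -0.00000161°.
North–south shift: 0.00000338 × 111000 = 0.37518 m.
East–west at this latitude: -0.00000161° × 111000 × cos 61.2704° ≈ -0.00000161 × 53355 = -0.0859016 m.
Combined displacement = (0.37518² + 0.0859016²)^½ ≈ 0.384888 m.
That is 0.384888 m = 38.489 cm.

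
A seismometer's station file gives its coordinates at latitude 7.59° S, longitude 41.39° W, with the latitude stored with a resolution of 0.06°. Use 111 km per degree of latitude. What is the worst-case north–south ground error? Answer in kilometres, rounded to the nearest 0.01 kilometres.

3.33 kilometres

With a 0.06° grid the true value lies within half a step, ±0.06°/2 = ±0.03°, of the stored one.
So the N–S error is at most 0.03 × 111000 = 3330 m.
That is 3330 m = 3.33 km.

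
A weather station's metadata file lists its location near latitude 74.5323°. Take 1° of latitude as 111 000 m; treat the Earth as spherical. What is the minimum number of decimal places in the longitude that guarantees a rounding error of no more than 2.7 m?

At 74.5323° one degree of longitude covers 111000 × cos 74.5323° ≈ 111000 × 0.2667 ≈ 29603.2 m.
N decimal places → at most half a unit in the last place, 0.5 × 10⁻ᴺ° = 29603.2/2 × 10⁻ᴺ m.
Need 0.5 × 29603.2 × 10⁻ᴺ ≤ 2.7 → 10⁻ᴺ ≤ 1.824e-04, so N ≥ 3.74.
So 4 decimal places suffice (1.48 m); 3 would allow up to 14.8 m.

4 decimal places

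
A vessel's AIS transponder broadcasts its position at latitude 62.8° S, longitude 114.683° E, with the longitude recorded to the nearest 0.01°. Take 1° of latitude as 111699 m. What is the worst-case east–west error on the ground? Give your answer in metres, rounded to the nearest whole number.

255 metres

Rounding to 2 decimal places leaves the longitude within ±0.005° of the true value.
One degree of longitude at 62.8° is 111699 × cos 62.8° ≈ 111699 × 0.4571 = 51057.4 m.
So at most 0.005° × 51057.4 ≈ 255.287 m east–west.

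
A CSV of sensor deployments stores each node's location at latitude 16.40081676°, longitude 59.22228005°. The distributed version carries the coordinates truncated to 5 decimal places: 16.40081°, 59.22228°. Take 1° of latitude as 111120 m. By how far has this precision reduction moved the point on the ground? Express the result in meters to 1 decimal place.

Δlat = 16.40081676 − 16.40081 = +0.00000676°; Δlon = 59.22228005 − 59.22228 = +0.00000005°.
North–south shift: 0.00000676 × 111120 = 0.751171 m.
E–W at 16.4008°: 0.00000005° × 111120 × cos 16.4008° = 0.00000005 × 111120 × 0.9593 ≈ 0.00532993 m.
Combined displacement = (0.751171² + 0.00532993²)^½ ≈ 0.75119 m.

0.8 meters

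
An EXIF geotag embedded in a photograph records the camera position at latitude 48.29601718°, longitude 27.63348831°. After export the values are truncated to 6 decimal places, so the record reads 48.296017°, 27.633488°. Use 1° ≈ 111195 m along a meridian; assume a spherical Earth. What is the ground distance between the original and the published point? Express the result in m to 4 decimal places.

0.0304 m

The latitude changed by +0.00000018° and the longitude by +0.00000031°.
North–south shift: 0.00000018 × 111195 = 0.0200151 m.
E–W at 48.296°: 0.00000031° × 111195 × cos 48.296° = 0.00000031 × 111195 × 0.6653 ≈ 0.0229326 m.
Hypotenuse of the two orthogonal shifts: √(0.0200151² + 0.0229326²) = 0.0304386 m.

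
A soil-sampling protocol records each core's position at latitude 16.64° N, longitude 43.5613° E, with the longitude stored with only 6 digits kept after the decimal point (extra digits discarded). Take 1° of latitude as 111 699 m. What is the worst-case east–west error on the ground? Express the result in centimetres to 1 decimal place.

Truncating at 6 decimal places can drop up to a full unit in the last place, so the longitude may be off by as much as 1e-06°.
At latitude 16.64° a degree of longitude spans 111699 m × cos 16.64° = 111699 × 0.9581 ≈ 107021 m.
East–west error: 1e-06° × 107021 m/° ≈ 0.107021 m.
That is 0.107021 m = 10.702 cm.

10.7 centimetres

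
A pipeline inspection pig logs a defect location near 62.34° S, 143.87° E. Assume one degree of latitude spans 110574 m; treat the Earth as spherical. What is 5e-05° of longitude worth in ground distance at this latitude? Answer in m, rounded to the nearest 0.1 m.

2.6 m

At 62.34° a degree of longitude is 110574 × cos 62.34° ≈ 51331.1 m, so 5e-05° corresponds to 2.56655 m.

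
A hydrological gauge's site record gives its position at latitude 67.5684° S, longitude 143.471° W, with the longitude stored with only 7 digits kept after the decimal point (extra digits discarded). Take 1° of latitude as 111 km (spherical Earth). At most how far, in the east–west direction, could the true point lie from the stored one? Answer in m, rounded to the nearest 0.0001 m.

Truncating at 7 decimal places can drop up to a full unit in the last place, so the longitude may be off by as much as 1e-07°.
One degree of longitude at 67.5684° is 111000 × cos 67.5684° ≈ 111000 × 0.3816 = 42355.4 m.
Maximum E–W displacement: 1e-07 × 42355.4 = 0.00423554 m.

0.0042 m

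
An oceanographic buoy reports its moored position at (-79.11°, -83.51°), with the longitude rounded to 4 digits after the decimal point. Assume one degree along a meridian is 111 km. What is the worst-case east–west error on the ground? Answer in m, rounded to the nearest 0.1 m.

Rounding to 4 decimal places leaves the longitude within ±5e-05° of the true value.
One degree of longitude at 79.11° is 111000 × cos 79.11° ≈ 111000 × 0.1889 = 20970.6 m.
East–west error: 5e-05° × 20970.6 m/° ≈ 1.04853 m.

1.0 m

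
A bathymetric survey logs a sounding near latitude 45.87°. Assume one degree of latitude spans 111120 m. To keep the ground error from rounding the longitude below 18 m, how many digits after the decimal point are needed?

4 decimal places

At 45.87° one degree of longitude covers 111120 × cos 45.87° ≈ 111120 × 0.6963 ≈ 77371.6 m.
N decimal places → at most half a unit in the last place, 0.5 × 10⁻ᴺ° = 77371.6/2 × 10⁻ᴺ m.
Setting 38685.8 × 10⁻ᴺ ≤ 18 gives 10ᴺ ≥ 2149, i.e. N ≥ 3.33.
So 4 decimal places suffice (3.87 m); 3 would allow up to 38.7 m.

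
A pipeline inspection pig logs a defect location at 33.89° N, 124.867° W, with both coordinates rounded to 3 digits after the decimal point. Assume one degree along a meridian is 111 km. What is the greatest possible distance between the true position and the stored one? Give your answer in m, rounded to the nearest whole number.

72 m

Rounding to 3 decimal places leaves each coordinate within ±0.0005° of the true value.
N–S: 0.0005° × 111000 m/° = 55.5 m.
E–W at 33.89°: 0.0005° × 111000 × cos 33.89° = 0.0005 × 111000 × 0.8301 ≈ 46.0711 m.
The two errors are perpendicular, so the maximum displacement is √(55.5² + 46.0711²) ≈ 72.1304 m.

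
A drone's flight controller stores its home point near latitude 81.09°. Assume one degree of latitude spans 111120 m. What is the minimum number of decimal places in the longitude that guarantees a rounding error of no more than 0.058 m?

6

At 81.09° one degree of longitude covers 111120 × cos 81.09° ≈ 111120 × 0.1549 ≈ 17210.6 m.
With N decimal places the half-ulp bound is 0.5·10⁻ᴺ°, or 0.5·10⁻ᴺ × 17210.6 m on the ground.
Need 0.5 × 17210.6 × 10⁻ᴺ ≤ 0.058 → 10⁻ᴺ ≤ 6.740e-06, so N ≥ 5.17.
So 6 decimal places suffice (0.00861 m); 5 would allow up to 0.0861 m.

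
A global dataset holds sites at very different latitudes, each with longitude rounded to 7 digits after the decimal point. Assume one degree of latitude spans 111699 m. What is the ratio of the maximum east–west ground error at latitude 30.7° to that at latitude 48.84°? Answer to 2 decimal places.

Rounding to 7 decimal places leaves the longitude within ±5e-08° of the true value.
At 30.7°: 5e-08° × 111699 × cos 30.7° = 5e-08 × 111699 × 0.8599 ≈ 0.0048022 m.
At 48.84°: 5e-08° × 111699 × cos 48.84° = 5e-08 × 111699 × 0.6582 ≈ 0.0036758 m.
Ratio: 0.0048022 / 0.0036758 = cos 30.7° / cos 48.84° ≈ 1.3064.

1.31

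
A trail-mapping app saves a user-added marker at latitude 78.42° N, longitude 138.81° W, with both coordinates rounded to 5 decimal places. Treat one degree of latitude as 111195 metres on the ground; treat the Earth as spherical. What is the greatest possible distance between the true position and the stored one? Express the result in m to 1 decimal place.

0.6 m

Rounding to 5 decimal places leaves each coordinate within ±5e-06° of the true value.
North–south component: 5e-06° × 111195 = 0.555975 m.
Longitude error → 5e-06 × 111195 × cos 78.42° = 5e-06 × 111195 × 0.2007 ≈ 0.111604 m.
Combining orthogonally: (0.555975² + 0.111604²)^½ ≈ 0.567066 m.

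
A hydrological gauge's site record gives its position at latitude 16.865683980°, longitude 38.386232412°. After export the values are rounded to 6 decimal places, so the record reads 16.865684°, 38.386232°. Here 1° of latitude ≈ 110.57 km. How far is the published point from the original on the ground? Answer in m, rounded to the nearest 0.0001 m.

0.0437 m

The latitude changed by -0.000000020° and the longitude by +0.000000412°.
N–S: -0.000000020° × 110570 m/° = -0.0022114 m.
E–W at 16.8657°: 0.000000412° × 110570 × cos 16.8657° = 0.000000412 × 110570 × 0.9570 ≈ 0.0435954 m.
Combined displacement = (0.0022114² + 0.0435954²)^½ ≈ 0.0436515 m.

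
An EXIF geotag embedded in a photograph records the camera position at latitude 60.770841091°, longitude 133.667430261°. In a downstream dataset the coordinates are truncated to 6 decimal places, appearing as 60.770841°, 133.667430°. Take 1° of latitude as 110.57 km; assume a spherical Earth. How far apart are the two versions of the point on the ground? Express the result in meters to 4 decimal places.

0.0173 meters

The latitude changed by +0.000000091° and the longitude by +0.000000261°.
North–south shift: 0.000000091 × 110570 = 0.0100619 m.
East–west at this latitude: 0.000000261° × 110570 × cos 60.7708° ≈ 0.000000261 × 53991.8 = 0.0140918 m.
Hypotenuse of the two orthogonal shifts: √(0.0100619² + 0.0140918²) = 0.0173154 m.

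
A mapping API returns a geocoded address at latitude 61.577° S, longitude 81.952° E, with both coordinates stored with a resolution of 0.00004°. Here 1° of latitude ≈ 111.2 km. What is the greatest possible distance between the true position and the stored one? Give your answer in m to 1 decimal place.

2.5 m

With a 0.00004° grid the true value lies within half a step, ±0.00004°/2 = ±2e-05°, of the stored one.
Latitude error → 2e-05 × 111200 = 2.224 m along the meridian.
E–W at 61.577°: 2e-05° × 111200 × cos 61.577° = 2e-05 × 111200 × 0.4760 ≈ 1.05857 m.
The two errors are perpendicular, so the maximum displacement is √(2.224² + 1.05857²) ≈ 2.46308 m.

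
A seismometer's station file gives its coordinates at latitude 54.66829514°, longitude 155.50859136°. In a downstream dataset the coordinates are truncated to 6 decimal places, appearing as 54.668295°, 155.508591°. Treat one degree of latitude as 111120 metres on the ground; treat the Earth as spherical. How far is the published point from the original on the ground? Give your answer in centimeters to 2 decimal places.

Δlat = 54.66829514 − 54.668295 = +0.00000014°; Δlon = 155.50859136 − 155.508591 = +0.00000036°.
North–south shift: 0.00000014 × 111120 = 0.0155568 m.
E–W at 54.6683°: 0.00000036° × 111120 × cos 54.6683° = 0.00000036 × 111120 × 0.5783 ≈ 0.0231342 m.
Combined displacement = (0.0155568² + 0.0231342²)^½ ≈ 0.0278784 m.
That is 0.0278784 m = 2.7878 cm.

2.79 centimeters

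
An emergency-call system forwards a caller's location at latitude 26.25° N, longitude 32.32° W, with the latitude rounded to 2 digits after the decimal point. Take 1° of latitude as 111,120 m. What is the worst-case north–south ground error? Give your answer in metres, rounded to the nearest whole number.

Rounding to 2 decimal places leaves the latitude within ±0.005° of the true value.
North–south distance: 0.005° × 111120 m/° = 555.6 m.

556 metres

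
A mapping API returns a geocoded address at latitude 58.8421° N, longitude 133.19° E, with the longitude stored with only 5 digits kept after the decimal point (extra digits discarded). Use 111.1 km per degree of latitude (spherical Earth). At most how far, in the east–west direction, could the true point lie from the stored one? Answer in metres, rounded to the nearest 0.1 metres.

Truncating at 5 decimal places can drop up to a full unit in the last place, so the longitude may be off by as much as 1e-05°.
Parallels shrink by cos φ, so at 58.8421° a degree of longitude is 111100 × 0.5174 ≈ 57483 m.
So at most 1e-05° × 57483 ≈ 0.57483 m east–west.

0.6 metres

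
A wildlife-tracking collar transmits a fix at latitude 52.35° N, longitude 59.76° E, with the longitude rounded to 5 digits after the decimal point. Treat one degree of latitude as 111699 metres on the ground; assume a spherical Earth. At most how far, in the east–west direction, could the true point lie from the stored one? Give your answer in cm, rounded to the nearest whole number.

Rounding to 5 decimal places leaves the longitude within ±5e-06° of the true value.
At latitude 52.35° a degree of longitude spans 111699 m × cos 52.35° = 111699 × 0.6108 ≈ 68229.8 m.
Maximum E–W displacement: 5e-06 × 68229.8 = 0.341149 m.
That is 0.341149 m = 34.115 cm.

34 cm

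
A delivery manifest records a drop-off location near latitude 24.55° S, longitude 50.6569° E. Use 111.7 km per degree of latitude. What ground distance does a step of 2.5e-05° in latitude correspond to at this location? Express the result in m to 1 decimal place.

2.8 m

Along a meridian 2.5e-05° is 2.5e-05 × 111700 = 2.7925 m.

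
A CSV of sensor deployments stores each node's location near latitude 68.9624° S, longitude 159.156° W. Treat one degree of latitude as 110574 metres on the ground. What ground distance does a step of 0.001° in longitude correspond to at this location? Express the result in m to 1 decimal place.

39.7 m

0.001° of longitude at 68.9624° is 0.001 × 110574 × cos 68.9624° ≈ 0.001 × 39693.9 = 39.6939 m.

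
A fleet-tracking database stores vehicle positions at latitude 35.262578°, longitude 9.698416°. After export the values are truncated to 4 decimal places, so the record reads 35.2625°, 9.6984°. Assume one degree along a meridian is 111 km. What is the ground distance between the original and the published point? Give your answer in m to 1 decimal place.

The latitude changed by +0.000078° and the longitude by +0.000016°.
N–S: 0.000078° × 111000 m/° = 8.658 m.
E–W at 35.2625°: 0.000016° × 111000 × cos 35.2625° = 0.000016 × 111000 × 0.8165 ≈ 1.45013 m.
Combined displacement = (8.658² + 1.45013²)^½ ≈ 8.7786 m.

8.8 m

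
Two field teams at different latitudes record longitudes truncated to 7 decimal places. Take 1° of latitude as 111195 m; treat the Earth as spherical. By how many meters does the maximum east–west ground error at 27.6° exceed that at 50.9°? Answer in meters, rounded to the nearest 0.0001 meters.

Truncating at 7 decimal places can drop up to a full unit in the last place, so the longitude may be off by as much as 1e-07°.
Error at 27.6° = 1e-07° × 111195 × cos 27.6° ≈ 0.011119 × 0.8862 = 0.0098541 m.
Error at 50.9° = 1e-07° × 111195 × cos 50.9° ≈ 0.011119 × 0.6307 = 0.0070128 m.
So the lower-latitude error exceeds the higher by 0.0098541 − 0.0070128 = 0.0028413 m.

0.0028 meters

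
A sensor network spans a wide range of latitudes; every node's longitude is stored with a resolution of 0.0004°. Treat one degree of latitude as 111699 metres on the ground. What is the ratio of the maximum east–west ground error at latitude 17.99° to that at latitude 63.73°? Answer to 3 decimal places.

With a 0.0004° grid the true value lies within half a step, ±0.0004°/2 = ±0.0002°, of the stored one.
At 17.99°: 0.0002° × 111699 × cos 17.99° = 0.0002 × 111699 × 0.9511 ≈ 21.248 m.
Error at 63.73° = 0.0002° × 111699 × cos 63.73° ≈ 22.34 × 0.4426 = 9.8876 m.
Ratio: 21.248 / 9.8876 = cos 17.99° / cos 63.73° ≈ 2.1489.

2.149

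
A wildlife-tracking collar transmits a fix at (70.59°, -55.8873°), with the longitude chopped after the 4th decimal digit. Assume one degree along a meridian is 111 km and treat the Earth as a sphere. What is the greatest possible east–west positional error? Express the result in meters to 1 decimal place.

Truncating at 4 decimal places can drop up to a full unit in the last place, so the longitude may be off by as much as 0.0001°.
Parallels shrink by cos φ, so at 70.59° a degree of longitude is 111000 × 0.3323 ≈ 36888.2 m.
East–west error: 0.0001° × 36888.2 m/° ≈ 3.68882 m.

3.7 meters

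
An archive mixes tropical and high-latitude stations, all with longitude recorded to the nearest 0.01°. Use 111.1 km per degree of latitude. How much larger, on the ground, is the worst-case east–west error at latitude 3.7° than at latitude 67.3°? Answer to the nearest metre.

Rounding to 2 decimal places leaves the longitude within ±0.005° of the true value.
Error at 3.7° = 0.005° × 111100 × cos 3.7° ≈ 555.5 × 0.9979 = 554.34 m.
At 67.3°: 0.005° × 111100 × cos 67.3° = 0.005 × 111100 × 0.3859 ≈ 214.37 m.
Difference: 554.34 − 214.37 = 339.97 m.

340 metres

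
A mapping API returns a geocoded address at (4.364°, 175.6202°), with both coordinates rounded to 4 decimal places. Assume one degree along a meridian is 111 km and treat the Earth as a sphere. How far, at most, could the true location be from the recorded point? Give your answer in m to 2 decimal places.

7.84 m

Rounding to 4 decimal places leaves each coordinate within ±5e-05° of the true value.
N–S: 5e-05° × 111000 m/° = 5.55 m.
Longitude error → 5e-05 × 111000 × cos 4.364° = 5e-05 × 111000 × 0.9971 ≈ 5.53391 m.
Worst case both components are at the extreme and orthogonal: √(5.55² + 5.53391²) ≈ 7.83752 m.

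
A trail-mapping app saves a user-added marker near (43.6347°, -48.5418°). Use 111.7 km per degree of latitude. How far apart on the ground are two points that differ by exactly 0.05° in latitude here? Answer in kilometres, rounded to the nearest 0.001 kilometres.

0.05° × 111700 m/° = 5585 m.
That is 5585 m = 5.585 km.

5.585 kilometres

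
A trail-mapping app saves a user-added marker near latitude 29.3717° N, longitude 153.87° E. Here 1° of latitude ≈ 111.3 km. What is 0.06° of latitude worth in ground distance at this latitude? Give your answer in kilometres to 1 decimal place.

0.06° × 111300 m/° = 6678 m.
That is 6678 m = 6.678 km.

6.7 kilometres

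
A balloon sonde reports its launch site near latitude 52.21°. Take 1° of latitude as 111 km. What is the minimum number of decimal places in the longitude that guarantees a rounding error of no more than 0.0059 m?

7 decimal places

At 52.21° one degree of longitude covers 111000 × cos 52.21° ≈ 111000 × 0.6128 ≈ 68017.4 m.
Rounding to N decimal places gives at most 0.5 × 10⁻ᴺ degrees of error, i.e. 0.5 × 10⁻ᴺ × 68017.4 m.
Need 0.5 × 68017.4 × 10⁻ᴺ ≤ 0.0059 → 10⁻ᴺ ≤ 1.735e-07, so N ≥ 6.76.
So 7 decimal places suffice (0.0034 m); 6 would allow up to 0.034 m.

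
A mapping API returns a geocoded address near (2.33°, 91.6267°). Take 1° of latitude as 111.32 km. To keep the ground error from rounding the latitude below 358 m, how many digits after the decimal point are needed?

One degree of latitude covers 111320 m.
N decimal places → at most half a unit in the last place, 0.5 × 10⁻ᴺ° = 111320/2 × 10⁻ᴺ m.
Setting 55660 × 10⁻ᴺ ≤ 358 gives 10ᴺ ≥ 155.5, i.e. N ≥ 2.19.
At 2 places the error can reach 557 m, but 3 places keeps it to 55.7 m.

3 decimal places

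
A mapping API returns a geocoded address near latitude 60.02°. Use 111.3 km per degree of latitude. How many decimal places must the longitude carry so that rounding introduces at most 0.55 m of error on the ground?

5 decimal places

At 60.02° one degree of longitude covers 111300 × cos 60.02° ≈ 111300 × 0.4997 ≈ 55616.4 m.
With N decimal places the half-ulp bound is 0.5·10⁻ᴺ°, or 0.5·10⁻ᴺ × 55616.4 m on the ground.
Setting 27808.2 × 10⁻ᴺ ≤ 0.55 gives 10ᴺ ≥ 5.056e+04, i.e. N ≥ 4.70.
At 4 places the error can reach 2.78 m, but 5 places keeps it to 0.278 m.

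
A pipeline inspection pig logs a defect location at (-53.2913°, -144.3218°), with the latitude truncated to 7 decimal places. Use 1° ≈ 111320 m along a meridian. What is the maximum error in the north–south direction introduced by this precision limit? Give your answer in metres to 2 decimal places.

0.01 metres

Truncating at 7 decimal places can drop up to a full unit in the last place, so the latitude may be off by as much as 1e-07°.
Along the meridian that is 1e-07° × 111320 m/° = 0.011132 m.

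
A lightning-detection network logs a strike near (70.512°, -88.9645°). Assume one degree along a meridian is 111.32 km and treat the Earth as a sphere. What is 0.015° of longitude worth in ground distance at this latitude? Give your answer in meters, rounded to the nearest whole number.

557 meters

At 70.512° a degree of longitude is 111320 × cos 70.512° ≈ 37137.4 m, so 0.015° corresponds to 557.061 m.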